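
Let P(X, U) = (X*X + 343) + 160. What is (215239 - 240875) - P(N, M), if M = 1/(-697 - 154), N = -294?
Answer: -112575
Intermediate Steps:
M = -1/851 (M = 1/(-851) = -1/851 ≈ -0.0011751)
P(X, U) = 503 + X² (P(X, U) = (X² + 343) + 160 = (343 + X²) + 160 = 503 + X²)
(215239 - 240875) - P(N, M) = (215239 - 240875) - (503 + (-294)²) = -25636 - (503 + 86436) = -25636 - 1*86939 = -25636 - 86939 = -112575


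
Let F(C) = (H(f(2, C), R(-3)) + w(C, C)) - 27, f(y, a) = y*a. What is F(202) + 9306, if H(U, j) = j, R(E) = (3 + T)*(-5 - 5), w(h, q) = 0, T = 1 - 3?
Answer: 9269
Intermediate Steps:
f(y, a) = a*y
T = -2
R(E) = -10 (R(E) = (3 - 2)*(-5 - 5) = 1*(-10) = -10)
F(C) = -37 (F(C) = (-10 + 0) - 27 = -10 - 27 = -37)
F(202) + 9306 = -37 + 9306 = 9269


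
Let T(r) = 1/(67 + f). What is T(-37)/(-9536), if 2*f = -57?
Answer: -1/367136 ≈ -2.7238e-6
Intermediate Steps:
f = -57/2 (f = (½)*(-57) = -57/2 ≈ -28.500)
T(r) = 2/77 (T(r) = 1/(67 - 57/2) = 1/(77/2) = 2/77)
T(-37)/(-9536) = (2/77)/(-9536) = (2/77)*(-1/9536) = -1/367136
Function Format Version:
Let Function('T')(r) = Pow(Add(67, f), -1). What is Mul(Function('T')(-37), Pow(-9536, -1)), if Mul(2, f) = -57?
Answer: Rational(-1, 367136) ≈ -2.7238e-6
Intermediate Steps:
f = Rational(-57, 2) (f = Mul(Rational(1, 2), -57) = Rational(-57, 2) ≈ -28.500)
Function('T')(r) = Rational(2, 77) (Function('T')(r) = Pow(Add(67, Rational(-57, 2)), -1) = Pow(Rational(77, 2), -1) = Rational(2, 77))
Mul(Function('T')(-37), Pow(-9536, -1)) = Mul(Rational(2, 77), Pow(-9536, -1)) = Mul(Rational(2, 77), Rational(-1, 9536)) = Rational(-1, 367136)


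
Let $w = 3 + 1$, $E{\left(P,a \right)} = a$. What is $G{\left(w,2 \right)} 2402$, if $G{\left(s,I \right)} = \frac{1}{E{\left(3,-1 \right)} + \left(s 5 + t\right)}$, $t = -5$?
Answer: $\frac{1201}{7} \approx 171.57$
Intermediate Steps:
$w = 4$
$G{\left(s,I \right)} = \frac{1}{-6 + 5 s}$ ($G{\left(s,I \right)} = \frac{1}{-1 + \left(s 5 - 5\right)} = \frac{1}{-1 + \left(5 s - 5\right)} = \frac{1}{-1 + \left(-5 + 5 s\right)} = \frac{1}{-6 + 5 s}$)
$G{\left(w,2 \right)} 2402 = \frac{1}{-6 + 5 \cdot 4} \cdot 2402 = \frac{1}{-6 + 20} \cdot 2402 = \frac{1}{14} \cdot 2402 = \frac{1201}{7}$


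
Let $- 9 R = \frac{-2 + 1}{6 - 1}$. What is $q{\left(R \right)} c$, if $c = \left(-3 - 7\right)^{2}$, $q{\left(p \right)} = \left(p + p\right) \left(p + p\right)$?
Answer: $\frac{16}{81} \approx 0.19753$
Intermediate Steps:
$R = \frac{1}{45}$ ($R = - \frac{\left(-2 + 1\right) \frac{1}{6 - 1}}{9} = - \frac{\left(-1\right) \frac{1}{5}}{9} = \left(- \frac{1}{9}\right) \left(- \frac{1}{5}\right) = \frac{1}{45} \approx 0.022222$)
$q{\left(p \right)} = 4 p^{2}$ ($q{\left(p \right)} = 2 p 2 p = 4 p^{2}$)
$c = 100$ ($c = \left(-10\right)^{2} = 100$)
$q{\left(R \right)} c = \frac{4}{2025} \cdot 100 = \frac{16}{81}$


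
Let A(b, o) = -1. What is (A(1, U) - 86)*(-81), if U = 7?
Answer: 7047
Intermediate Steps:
(A(1, U) - 86)*(-81) = (-1 - 86)*(-81) = -87*(-81) = 7047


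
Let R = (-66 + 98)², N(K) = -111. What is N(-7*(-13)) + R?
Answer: 913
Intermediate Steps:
R = 1024 (R = 32² = 1024)
N(-7*(-13)) + R = -111 + 1024 = 913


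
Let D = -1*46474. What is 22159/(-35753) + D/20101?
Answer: -2107002981/718671053 ≈ -2.9318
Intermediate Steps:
D = -46474
22159/(-35753) + D/20101 = 22159/(-35753) - 46474/20101 = 22159*(-1/35753) - 46474*1/20101 = -22159/35753 - 46474/20101 = -2107002981/718671053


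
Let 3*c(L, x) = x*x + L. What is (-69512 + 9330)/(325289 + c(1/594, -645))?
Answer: -107244324/826783849 ≈ -0.12971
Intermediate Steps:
c(L, x) = L/3 + x**2/3 (c(L, x) = (x*x + L)/3 = (x**2 + L)/3 = (L + x**2)/3 = L/3 + x**2/3)
(-69512 + 9330)/(325289 + c(1/594, -645)) = (-69512 + 9330)/(325289 + ((1/3)/594 + (1/3)*(-645)**2)) = -60182/(325289 + ((1/3)*(1/594) + (1/3)*416025)) = -60182/(325289 + (1/1782 + 138675)) = -60182/(325289 + 247118851/1782) = -60182/826783849/1782 = -60182*1782/826783849 = -107244324/826783849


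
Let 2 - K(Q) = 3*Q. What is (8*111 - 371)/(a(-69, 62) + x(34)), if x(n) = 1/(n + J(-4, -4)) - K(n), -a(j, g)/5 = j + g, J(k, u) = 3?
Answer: 19129/4996 ≈ 3.8289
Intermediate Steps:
K(Q) = 2 - 3*Q
a(j, g) = -5*g - 5*j (a(j, g) = -5*(j + g) = -5*(g + j) = -5*g - 5*j)
x(n) = -2 + 1/(3 + n) + 3*n (x(n) = 1/(n + 3) - (2 - 3*n) = 1/(3 + n) + (-2 + 3*n) = -2 + 1/(3 + n) + 3*n)
(8*111 - 371)/(a(-69, 62) + x(34)) = (8*111 - 371)/((-5*62 - 5*(-69)) + (-5 + 3*34**2 + 7*34)/(3 + 34)) = (888 - 371)/((-310 + 345) + (-5 + 3*1156 + 238)/37) = 517/(35 + (-5 + 3468 + 238)/37) = 517/(35 + (1/37)*3701) = 517/(35 + 3701/37) = 517/(4996/37) = 517*(37/4996) = 19129/4996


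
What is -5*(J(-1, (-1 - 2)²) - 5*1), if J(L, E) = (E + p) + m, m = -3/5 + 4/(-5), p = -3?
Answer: 2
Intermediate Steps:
m = -7/5 (m = -3*⅕ + 4*(-⅕) = -⅗ - ⅘ = -7/5 ≈ -1.4000)
J(L, E) = -22/5 + E (J(L, E) = (E - 3) - 7/5 = (-3 + E) - 7/5 = -22/5 + E)
-5*(J(-1, (-1 - 2)²) - 5*1) = -5*((-22/5 + (-1 - 2)²) - 5*1) = -5*((-22/5 + (-3)²) - 5) = -5*((-22/5 + 9) - 5) = -5*(23/5 - 5) = -5*(-⅖) = 2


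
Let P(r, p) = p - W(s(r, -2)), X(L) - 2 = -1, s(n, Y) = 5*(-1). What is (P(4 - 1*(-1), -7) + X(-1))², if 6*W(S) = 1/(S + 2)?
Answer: 11449/324 ≈ 35.336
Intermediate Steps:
s(n, Y) = -5
X(L) = 1 (X(L) = 2 - 1 = 1)
W(S) = 1/(6*(2 + S)) (W(S) = 1/(6*(S + 2)) = 1/(6*(2 + S)))
P(r, p) = 1/18 + p (P(r, p) = p - 1/(6*(2 - 5)) = p - 1/(6*(-3)) = p - (-1)/(6*3) = p - 1*(-1/18) = p + 1/18 = 1/18 + p)
(P(4 - 1*(-1), -7) + X(-1))² = ((1/18 - 7) + 1)² = (-125/18 + 1)² = (-107/18)² = 11449/324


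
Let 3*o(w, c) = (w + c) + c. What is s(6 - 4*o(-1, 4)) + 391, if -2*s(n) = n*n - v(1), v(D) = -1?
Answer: 6929/18 ≈ 384.94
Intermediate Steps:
o(w, c) = w/3 + 2*c/3 (o(w, c) = ((w + c) + c)/3 = ((c + w) + c)/3 = (w + 2*c)/3 = w/3 + 2*c/3)
s(n) = -½ - n²/2 (s(n) = -(n*n - 1*(-1))/2 = -(n² + 1)/2 = -(1 + n²)/2 = -½ - n²/2)
s(6 - 4*o(-1, 4)) + 391 = (-½ - (6 - 4*((⅓)*(-1) + (⅔)*4))²/2) + 391 = (-½ - (6 - 4*(-⅓ + 8/3))²/2) + 391 = (-½ - (6 - 4*7/3)²/2) + 391 = (-½ - (6 - 28/3)²/2) + 391 = (-½ - (-10/3)²/2) + 391 = (-½ - ½*100/9) + 391 = (-½ - 50/9) + 391 = -109/18 + 391 = 6929/18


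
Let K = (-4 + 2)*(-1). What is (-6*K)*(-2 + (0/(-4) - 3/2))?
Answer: 42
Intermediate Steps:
K = 2 (K = -2*(-1) = 2)
(-6*K)*(-2 + (0/(-4) - 3/2)) = (-6*2)*(-2 + (0/(-4) - 3/2)) = -12*(-2 + (0*(-¼) - 3*½)) = -12*(-2 + (0 - 3/2)) = -12*(-2 - 3/2) = -12*(-7/2) = 42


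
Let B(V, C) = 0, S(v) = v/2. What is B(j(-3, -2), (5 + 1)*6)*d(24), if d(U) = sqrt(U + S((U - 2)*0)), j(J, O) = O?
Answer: 0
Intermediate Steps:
S(v) = v/2 (S(v) = v*(1/2) = v/2)
d(U) = sqrt(U) (d(U) = sqrt(U + ((U - 2)*0)/2) = sqrt(U + ((-2 + U)*0)/2) = sqrt(U + (1/2)*0) = sqrt(U + 0) = sqrt(U))
B(j(-3, -2), (5 + 1)*6)*d(24) = 0*sqrt(24) = 0*(2*sqrt(6)) = 0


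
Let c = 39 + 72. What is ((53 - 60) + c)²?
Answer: 10816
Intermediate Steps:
c = 111
((53 - 60) + c)² = ((53 - 60) + 111)² = (-7 + 111)² = 104² = 10816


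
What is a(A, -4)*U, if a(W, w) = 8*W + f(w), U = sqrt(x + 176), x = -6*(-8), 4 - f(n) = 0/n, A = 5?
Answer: 176*sqrt(14) ≈ 658.53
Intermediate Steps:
f(n) = 4 (f(n) = 4 - 0/n = 4 - 1*0 = 4 + 0 = 4)
x = 48
U = 4*sqrt(14) (U = sqrt(48 + 176) = sqrt(224) = 4*sqrt(14) ≈ 14.967)
a(W, w) = 4 + 8*W (a(W, w) = 8*W + 4 = 4 + 8*W)
a(A, -4)*U = (4 + 8*5)*(4*sqrt(14)) = (4 + 40)*(4*sqrt(14)) = 44*(4*sqrt(14)) = 176*sqrt(14)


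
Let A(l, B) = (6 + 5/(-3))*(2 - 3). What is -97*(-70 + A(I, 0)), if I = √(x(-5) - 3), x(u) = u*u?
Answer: 21631/3 ≈ 7210.3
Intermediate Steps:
x(u) = u²
I = √22 (I = √((-5)² - 3) = √(25 - 3) = √22 ≈ 4.6904)
A(l, B) = -13/3 (A(l, B) = (6 + 5*(-⅓))*(-1) = (6 - 5/3)*(-1) = (13/3)*(-1) = -13/3)
-97*(-70 + A(I, 0)) = -97*(-70 - 13/3) = -97*(-223/3) = 21631/3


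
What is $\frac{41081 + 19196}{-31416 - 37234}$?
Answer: $- \frac{60277}{68650} \approx -0.87803$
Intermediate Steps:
$\frac{41081 + 19196}{-31416 - 37234} = \frac{60277}{-68650} = 60277 \left(- \frac{1}{68650}\right) = - \frac{60277}{68650}$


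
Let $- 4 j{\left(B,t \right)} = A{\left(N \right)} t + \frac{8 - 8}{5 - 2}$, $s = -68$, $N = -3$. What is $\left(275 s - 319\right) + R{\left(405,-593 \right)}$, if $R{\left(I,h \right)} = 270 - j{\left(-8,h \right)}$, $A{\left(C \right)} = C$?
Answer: $- \frac{73217}{4} \approx -18304.0$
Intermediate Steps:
$j{\left(B,t \right)} = \frac{3 t}{4}$ ($j{\left(B,t \right)} = - \frac{- 3 t + \frac{8 - 8}{5 - 2}}{4} = - \frac{- 3 t + \frac{0}{3}}{4} = - \frac{- 3 t + 0 \cdot \frac{1}{3}}{4} = - \frac{- 3 t + 0}{4} = - \frac{\left(-3\right) t}{4} = \frac{3 t}{4}$)
$R{\left(I,h \right)} = 270 - \frac{3 h}{4}$
$\left(275 s - 319\right) + R{\left(405,-593 \right)} = \left(275 \left(-68\right) - 319\right) + \left(270 - - \frac{1779}{4}\right) = \left(-18700 - 319\right) + \left(270 + \frac{1779}{4}\right) = -19019 + \frac{2859}{4} = - \frac{73217}{4}$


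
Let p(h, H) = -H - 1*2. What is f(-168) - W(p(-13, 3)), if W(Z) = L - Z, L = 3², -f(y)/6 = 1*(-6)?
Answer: 22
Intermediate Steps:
f(y) = 36 (f(y) = -6*(-6) = 36)
L = 9
p(h, H) = -2 - H (p(h, H) = -H - 2 = -2 - H)
W(Z) = 9 - Z
f(-168) - W(p(-13, 3)) = 36 - (9 - (-2 - 1*3)) = 36 - (9 - (-2 - 3)) = 36 - (9 - 1*(-5)) = 36 - (9 + 5) = 36 - 1*14 = 36 - 14 = 22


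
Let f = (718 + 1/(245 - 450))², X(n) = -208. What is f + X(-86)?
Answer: 21655860521/42025 ≈ 5.1531e+5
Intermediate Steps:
f = 21664601721/42025 (f = (718 + 1/(-205))² = (718 - 1/205)² = (147189/205)² = 21664601721/42025 ≈ 5.1552e+5)
f + X(-86) = 21664601721/42025 - 208 = 21655860521/42025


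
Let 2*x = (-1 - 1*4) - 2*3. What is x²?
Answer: 121/4 ≈ 30.250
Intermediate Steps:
x = -11/2 (x = ((-1 - 1*4) - 2*3)/2 = ((-1 - 4) - 6)/2 = (-5 - 6)/2 = (½)*(-11) = -11/2 ≈ -5.5000)
x² = (-11/2)² = 121/4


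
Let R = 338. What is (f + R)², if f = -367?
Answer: 841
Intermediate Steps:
(f + R)² = (-367 + 338)² = (-29)² = 841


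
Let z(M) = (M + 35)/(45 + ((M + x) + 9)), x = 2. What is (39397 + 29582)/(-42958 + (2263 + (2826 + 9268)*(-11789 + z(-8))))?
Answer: -551832/1140880465 ≈ -0.00048369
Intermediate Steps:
z(M) = (35 + M)/(56 + M) (z(M) = (M + 35)/(45 + ((M + 2) + 9)) = (35 + M)/(45 + ((2 + M) + 9)) = (35 + M)/(45 + (11 + M)) = (35 + M)/(56 + M))
(39397 + 29582)/(-42958 + (2263 + (2826 + 9268)*(-11789 + z(-8)))) = (39397 + 29582)/(-42958 + (2263 + (2826 + 9268)*(-11789 + (35 - 8)/(56 - 8)))) = 68979/(-42958 + (2263 + 12094*(-11789 + 27/48))) = 68979/(-42958 + (2263 + 12094*(-11789 + (1/48)*27))) = 68979/(-42958 + (2263 + 12094*(-11789 + 9/16))) = 68979/(-42958 + (2263 + 12094*(-188615/16))) = 68979/(-42958 + (2263 - 1140554905/8)) = 68979/(-42958 - 1140536801/8) = 68979/(-1140880465/8) = 68979*(-8/1140880465) = -551832/1140880465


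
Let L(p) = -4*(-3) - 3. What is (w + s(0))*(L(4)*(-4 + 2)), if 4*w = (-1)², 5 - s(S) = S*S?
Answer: -189/2 ≈ -94.500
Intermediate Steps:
L(p) = 9 (L(p) = 12 - 3 = 9)
s(S) = 5 - S² (s(S) = 5 - S*S = 5 - S²)
w = ¼ (w = (¼)*(-1)² = (¼)*1 = ¼ ≈ 0.25000)
(w + s(0))*(L(4)*(-4 + 2)) = (¼ + (5 - 1*0²))*(9*(-4 + 2)) = (¼ + (5 - 1*0))*(9*(-2)) = (¼ + (5 + 0))*(-18) = (¼ + 5)*(-18) = (21/4)*(-18) = -189/2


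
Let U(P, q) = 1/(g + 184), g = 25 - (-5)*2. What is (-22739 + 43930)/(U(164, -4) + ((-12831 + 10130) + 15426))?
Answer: 4640829/2786776 ≈ 1.6653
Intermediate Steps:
g = 35 (g = 25 - 1*(-10) = 25 + 10 = 35)
U(P, q) = 1/219 (U(P, q) = 1/(35 + 184) = 1/219)
(-22739 + 43930)/(U(164, -4) + ((-12831 + 10130) + 15426)) = (-22739 + 43930)/(1/219 + ((-12831 + 10130) + 15426)) = 21191/(1/219 + (-2701 + 15426)) = 21191/(1/219 + 12725) = 21191/(2786776/219) = 21191*(219/2786776) = 4640829/2786776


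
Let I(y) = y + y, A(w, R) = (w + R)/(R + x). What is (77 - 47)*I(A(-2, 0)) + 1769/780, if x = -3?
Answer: 32969/780 ≈ 42.268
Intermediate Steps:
A(w, R) = (R + w)/(-3 + R) (A(w, R) = (w + R)/(R - 3) = (R + w)/(-3 + R))
I(y) = 2*y
(77 - 47)*I(A(-2, 0)) + 1769/780 = (77 - 47)*(2*((0 - 2)/(-3 + 0))) + 1769/780 = 30*(2*(-2/(-3))) + 1769*(1/780) = 30*(2*(-1/3*(-2))) + 1769/780 = 30*(2*(2/3)) + 1769/780 = 30*(4/3) + 1769/780 = 40 + 1769/780 = 32969/780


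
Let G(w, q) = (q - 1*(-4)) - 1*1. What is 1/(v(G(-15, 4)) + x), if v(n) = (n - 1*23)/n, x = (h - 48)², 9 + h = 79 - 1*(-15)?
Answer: 7/9567 ≈ 0.00073168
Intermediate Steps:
h = 85 (h = -9 + (79 - 1*(-15)) = -9 + (79 + 15) = -9 + 94 = 85)
x = 1369 (x = (85 - 48)² = 37² = 1369)
G(w, q) = 3 + q (G(w, q) = (q + 4) - 1 = (4 + q) - 1 = 3 + q)
v(n) = (-23 + n)/n (v(n) = (n - 23)/n = (-23 + n)/n)
1/(v(G(-15, 4)) + x) = 1/((-23 + (3 + 4))/(3 + 4) + 1369) = 1/((-23 + 7)/7 + 1369) = 1/((⅐)*(-16) + 1369) = 1/(-16/7 + 1369) = 1/(9567/7) = 7/9567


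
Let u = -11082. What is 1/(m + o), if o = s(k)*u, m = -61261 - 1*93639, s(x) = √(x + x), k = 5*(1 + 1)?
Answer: -7745/1076889776 + 5541*√5/5384448880 ≈ -4.8909e-6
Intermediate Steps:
k = 10 (k = 5*2 = 10)
s(x) = √2*√x (s(x) = √(2*x) = √2*√x)
m = -154900 (m = -61261 - 93639 = -154900)
o = -22164*√5 (o = (√2*√10)*(-11082) = (2*√5)*(-11082) = -22164*√5 ≈ -49560.)
1/(m + o) = 1/(-154900 - 22164*√5)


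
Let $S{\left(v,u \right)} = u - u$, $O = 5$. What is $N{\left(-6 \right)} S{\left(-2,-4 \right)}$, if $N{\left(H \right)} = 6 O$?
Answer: $0$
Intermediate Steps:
$S{\left(v,u \right)} = 0$
$N{\left(H \right)} = 30$ ($N{\left(H \right)} = 6 \cdot 5 = 30$)
$N{\left(-6 \right)} S{\left(-2,-4 \right)} = 30 \cdot 0 = 0$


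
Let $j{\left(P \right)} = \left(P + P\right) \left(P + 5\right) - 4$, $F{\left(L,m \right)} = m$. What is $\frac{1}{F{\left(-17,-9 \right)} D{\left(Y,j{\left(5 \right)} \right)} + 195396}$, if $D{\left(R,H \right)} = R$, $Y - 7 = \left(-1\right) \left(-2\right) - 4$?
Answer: $\frac{1}{195351} \approx 5.119 \cdot 10^{-6}$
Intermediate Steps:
$Y = 5$ ($Y = 7 - 2 = 5$)
$j{\left(P \right)} = -4 + 2 P \left(5 + P\right)$ ($j{\left(P \right)} = 2 P \left(5 + P\right) - 4 = -4 + 2 P \left(5 + P\right)$)
$\frac{1}{F{\left(-17,-9 \right)} D{\left(Y,j{\left(5 \right)} \right)} + 195396} = \frac{1}{\left(-9\right) 5 + 195396} = \frac{1}{-45 + 195396} = \frac{1}{195351}$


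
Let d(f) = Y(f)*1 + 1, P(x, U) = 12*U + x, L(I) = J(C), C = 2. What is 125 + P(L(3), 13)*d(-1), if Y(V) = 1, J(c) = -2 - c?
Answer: 429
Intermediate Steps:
L(I) = -4 (L(I) = -2 - 1*2 = -2 - 2 = -4)
P(x, U) = x + 12*U
d(f) = 2 (d(f) = 1*1 + 1 = 1 + 1 = 2)
125 + P(L(3), 13)*d(-1) = 125 + (-4 + 12*13)*2 = 125 + (-4 + 156)*2 = 125 + 152*2 = 125 + 304 = 429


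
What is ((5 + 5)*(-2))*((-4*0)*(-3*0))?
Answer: 0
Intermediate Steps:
((5 + 5)*(-2))*((-4*0)*(-3*0)) = (10*(-2))*(0*0) = -20*0 = 0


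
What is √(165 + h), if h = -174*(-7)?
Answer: √1383 ≈ 37.189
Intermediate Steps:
h = 1218
√(165 + h) = √(165 + 1218) = √1383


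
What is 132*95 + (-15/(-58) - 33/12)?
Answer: 1454351/116 ≈ 12538.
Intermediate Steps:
132*95 + (-15/(-58) - 33/12) = 12540 + (-15*(-1/58) - 33*1/12) = 12540 + (15/58 - 11/4) = 12540 - 289/116 = 1454351/116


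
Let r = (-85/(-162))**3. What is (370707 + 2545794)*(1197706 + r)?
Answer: 4950353312605881131/1417176 ≈ 3.4931e+12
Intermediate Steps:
r = 614125/4251528 (r = (-85*(-1/162))**3 = (85/162)**3 = 614125/4251528 ≈ 0.14445)
(370707 + 2545794)*(1197706 + r) = (370707 + 2545794)*(1197706 + 614125/4251528) = 2916501*(5092081208893/4251528) = 4950353312605881131/1417176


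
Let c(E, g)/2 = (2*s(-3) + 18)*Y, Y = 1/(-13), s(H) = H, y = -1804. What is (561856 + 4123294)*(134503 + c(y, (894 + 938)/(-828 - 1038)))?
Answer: 8192055052250/13 ≈ 6.3016e+11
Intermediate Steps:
Y = -1/13 ≈ -0.076923
c(E, g) = -24/13 (c(E, g) = 2*((2*(-3) + 18)*(-1/13)) = 2*((-6 + 18)*(-1/13)) = 2*(12*(-1/13)) = 2*(-12/13) = -24/13)
(561856 + 4123294)*(134503 + c(y, (894 + 938)/(-828 - 1038))) = (561856 + 4123294)*(134503 - 24/13) = 4685150*(1748515/13) = 8192055052250/13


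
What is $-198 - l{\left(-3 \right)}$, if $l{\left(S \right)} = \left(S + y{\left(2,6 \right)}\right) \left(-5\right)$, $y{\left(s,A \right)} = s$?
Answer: $-203$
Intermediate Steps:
$l{\left(S \right)} = -10 - 5 S$ ($l{\left(S \right)} = \left(S + 2\right) \left(-5\right) = \left(2 + S\right) \left(-5\right) = -10 - 5 S$)
$-198 - l{\left(-3 \right)} = -198 - \left(-10 - -15\right) = -198 - \left(-10 + 15\right) = -198 - 5 = -203$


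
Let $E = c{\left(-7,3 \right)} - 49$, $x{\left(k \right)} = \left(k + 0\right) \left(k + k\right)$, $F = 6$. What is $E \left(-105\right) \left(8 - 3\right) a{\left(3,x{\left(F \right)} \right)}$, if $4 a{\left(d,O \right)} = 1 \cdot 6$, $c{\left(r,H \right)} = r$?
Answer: $44100$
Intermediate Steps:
$x{\left(k \right)} = 2 k^{2}$ ($x{\left(k \right)} = k 2 k = 2 k^{2}$)
$a{\left(d,O \right)} = \frac{3}{2}$ ($a{\left(d,O \right)} = \frac{1 \cdot 6}{4} = \frac{1}{4} \cdot 6 = \frac{3}{2}$)
$E = -56$ ($E = -7 - 49 = -56$)
$E \left(-105\right) \left(8 - 3\right) a{\left(3,x{\left(F \right)} \right)} = \left(-56\right) \left(-105\right) \left(8 - 3\right) \frac{3}{2} = 5880 \cdot 5 \cdot \frac{3}{2} = 5880 \cdot \frac{15}{2} = 44100$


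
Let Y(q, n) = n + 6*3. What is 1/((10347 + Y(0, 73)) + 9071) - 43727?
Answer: -853070042/19509 ≈ -43727.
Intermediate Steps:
Y(q, n) = 18 + n (Y(q, n) = n + 18 = 18 + n)
1/((10347 + Y(0, 73)) + 9071) - 43727 = 1/((10347 + (18 + 73)) + 9071) - 43727 = 1/((10347 + 91) + 9071) - 43727 = 1/(10438 + 9071) - 43727 = 1/19509 - 43727 = -853070042/19509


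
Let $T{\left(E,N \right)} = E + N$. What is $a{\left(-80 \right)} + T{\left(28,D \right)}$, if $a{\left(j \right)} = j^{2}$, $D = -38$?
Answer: $6390$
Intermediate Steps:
$a{\left(-80 \right)} + T{\left(28,D \right)} = \left(-80\right)^{2} + \left(28 - 38\right) = 6400 - 10 = 6390$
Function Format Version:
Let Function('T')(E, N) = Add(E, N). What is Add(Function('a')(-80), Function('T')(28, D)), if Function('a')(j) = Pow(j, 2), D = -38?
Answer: 6390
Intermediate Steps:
Add(Function('a')(-80), Function('T')(28, D)) = Add(Pow(-80, 2), Add(28, -38)) = Add(6400, -10) = 6390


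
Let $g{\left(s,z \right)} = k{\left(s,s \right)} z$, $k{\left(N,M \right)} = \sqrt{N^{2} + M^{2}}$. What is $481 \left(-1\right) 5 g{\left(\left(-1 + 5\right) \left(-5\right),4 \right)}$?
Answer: $- 192400 \sqrt{2} \approx -2.7209 \cdot 10^{5}$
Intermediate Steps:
$k{\left(N,M \right)} = \sqrt{M^{2} + N^{2}}$
$g{\left(s,z \right)} = z \sqrt{2} \sqrt{s^{2}}$ ($g{\left(s,z \right)} = \sqrt{s^{2} + s^{2}} z = \sqrt{2 s^{2}} z = \sqrt{2} \sqrt{s^{2}} z = z \sqrt{2} \sqrt{s^{2}}$)
$481 \left(-1\right) 5 g{\left(\left(-1 + 5\right) \left(-5\right),4 \right)} = 481 \left(-1\right) 5 \cdot 4 \sqrt{2} \sqrt{\left(\left(-1 + 5\right) \left(-5\right)\right)^{2}} = 481 \left(- 5 \cdot 4 \sqrt{2} \sqrt{\left(4 \left(-5\right)\right)^{2}}\right) = 481 \left(- 5 \cdot 4 \sqrt{2} \sqrt{\left(-20\right)^{2}}\right) = 481 \left(- 5 \cdot 4 \sqrt{2} \sqrt{400}\right) = 481 \left(- 5 \cdot 4 \sqrt{2} \cdot 20\right) = 481 \left(- 5 \cdot 80 \sqrt{2}\right) = 481 \left(- 400 \sqrt{2}\right) = - 192400 \sqrt{2}$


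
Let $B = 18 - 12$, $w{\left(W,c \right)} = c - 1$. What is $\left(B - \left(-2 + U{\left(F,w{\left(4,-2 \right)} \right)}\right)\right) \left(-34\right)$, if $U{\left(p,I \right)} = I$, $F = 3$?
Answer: $-374$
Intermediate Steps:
$w{\left(W,c \right)} = -1 + c$
$B = 6$ ($B = 18 - 12 = 6$)
$\left(B - \left(-2 + U{\left(F,w{\left(4,-2 \right)} \right)}\right)\right) \left(-34\right) = \left(6 - \left(-2 - 3\right)\right) \left(-34\right) = \left(6 - -5\right) \left(-34\right) = \left(6 + 5\right) \left(-34\right) = 11 \left(-34\right) = -374$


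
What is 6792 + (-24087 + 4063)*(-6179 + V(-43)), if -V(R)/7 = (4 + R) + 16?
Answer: 120511224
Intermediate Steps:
V(R) = -140 - 7*R (V(R) = -7*((4 + R) + 16) = -7*(20 + R) = -140 - 7*R)
6792 + (-24087 + 4063)*(-6179 + V(-43)) = 6792 + (-24087 + 4063)*(-6179 + (-140 - 7*(-43))) = 6792 - 20024*(-6179 + (-140 + 301)) = 6792 - 20024*(-6179 + 161) = 6792 - 20024*(-6018) = 6792 + 120504432 = 120511224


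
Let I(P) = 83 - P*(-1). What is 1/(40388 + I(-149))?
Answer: 1/40322 ≈ 2.4800e-5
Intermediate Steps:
I(P) = 83 + P (I(P) = 83 - (-1)*P = 83 + P)
1/(40388 + I(-149)) = 1/(40388 + (83 - 149)) = 1/(40388 - 66) = 1/40322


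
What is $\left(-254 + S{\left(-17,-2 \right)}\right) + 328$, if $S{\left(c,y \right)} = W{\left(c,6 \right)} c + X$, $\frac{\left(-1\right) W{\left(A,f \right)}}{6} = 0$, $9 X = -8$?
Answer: $\frac{658}{9} \approx 73.111$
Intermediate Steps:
$X = - \frac{8}{9}$ ($X = \frac{1}{9} \left(-8\right) = - \frac{8}{9} \approx -0.88889$)
$W{\left(A,f \right)} = 0$ ($W{\left(A,f \right)} = \left(-6\right) 0 = 0$)
$S{\left(c,y \right)} = - \frac{8}{9}$ ($S{\left(c,y \right)} = 0 c - \frac{8}{9} = 0 - \frac{8}{9} = - \frac{8}{9}$)
$\left(-254 + S{\left(-17,-2 \right)}\right) + 328 = \left(-254 - \frac{8}{9}\right) + 328 = - \frac{2294}{9} + 328 = \frac{658}{9}$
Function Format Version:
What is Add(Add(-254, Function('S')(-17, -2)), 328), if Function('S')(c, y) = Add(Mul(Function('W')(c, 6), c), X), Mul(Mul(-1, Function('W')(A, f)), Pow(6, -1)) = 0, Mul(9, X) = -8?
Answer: Rational(658, 9) ≈ 73.111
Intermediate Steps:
X = Rational(-8, 9) (X = Mul(Rational(1, 9), -8) = Rational(-8, 9) ≈ -0.88889)
Function('W')(A, f) = 0 (Function('W')(A, f) = Mul(-6, 0) = 0)
Function('S')(c, y) = Rational(-8, 9) (Function('S')(c, y) = Add(Mul(0, c), Rational(-8, 9)) = Add(0, Rational(-8, 9)) = Rational(-8, 9))
Add(Add(-254, Function('S')(-17, -2)), 328) = Add(Add(-254, Rational(-8, 9)), 328) = Add(Rational(-2294, 9), 328) = Rational(658, 9)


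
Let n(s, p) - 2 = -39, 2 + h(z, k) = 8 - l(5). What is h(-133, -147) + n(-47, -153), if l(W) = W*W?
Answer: -56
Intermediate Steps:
l(W) = W**2
h(z, k) = -19 (h(z, k) = -2 + (8 - 1*5**2) = -2 + (8 - 1*25) = -2 + (8 - 25) = -2 - 17 = -19)
n(s, p) = -37 (n(s, p) = 2 - 39 = -37)
h(-133, -147) + n(-47, -153) = -19 - 37 = -56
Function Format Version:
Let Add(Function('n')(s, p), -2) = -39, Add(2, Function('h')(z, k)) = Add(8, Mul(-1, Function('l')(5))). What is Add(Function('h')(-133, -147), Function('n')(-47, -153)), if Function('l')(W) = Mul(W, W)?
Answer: -56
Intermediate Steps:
Function('l')(W) = Pow(W, 2)
Function('h')(z, k) = -19 (Function('h')(z, k) = Add(-2, Add(8, Mul(-1, Pow(5, 2)))) = Add(-2, Add(8, Mul(-1, 25))) = Add(-2, Add(8, -25)) = Add(-2, -17) = -19)
Function('n')(s, p) = -37 (Function('n')(s, p) = Add(2, -39) = -37)
Add(Function('h')(-133, -147), Function('n')(-47, -153)) = Add(-19, -37) = -56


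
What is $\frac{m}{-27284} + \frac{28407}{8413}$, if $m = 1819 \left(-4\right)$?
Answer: $\frac{209067394}{57385073} \approx 3.6432$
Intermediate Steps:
$m = -7276$
$\frac{m}{-27284} + \frac{28407}{8413} = - \frac{7276}{-27284} + \frac{28407}{8413} = \left(-7276\right) \left(- \frac{1}{27284}\right) + 28407 \cdot \frac{1}{8413} = \frac{1819}{6821} + \frac{28407}{8413} = \frac{209067394}{57385073}$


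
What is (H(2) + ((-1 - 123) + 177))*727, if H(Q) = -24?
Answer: 21083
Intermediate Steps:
(H(2) + ((-1 - 123) + 177))*727 = (-24 + ((-1 - 123) + 177))*727 = (-24 + (-124 + 177))*727 = (-24 + 53)*727 = 29*727 = 21083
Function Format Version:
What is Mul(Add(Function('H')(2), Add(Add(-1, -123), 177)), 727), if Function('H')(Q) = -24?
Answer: 21083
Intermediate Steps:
Mul(Add(Function('H')(2), Add(Add(-1, -123), 177)), 727) = Mul(Add(-24, Add(Add(-1, -123), 177)), 727) = Mul(Add(-24, Add(-124, 177)), 727) = Mul(Add(-24, 53), 727) = Mul(29, 727) = 21083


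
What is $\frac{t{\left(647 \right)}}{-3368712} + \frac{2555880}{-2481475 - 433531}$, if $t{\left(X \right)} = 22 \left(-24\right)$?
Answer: $- \frac{179343427154}{204579493589} \approx -0.87664$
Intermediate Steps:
$t{\left(X \right)} = -528$
$\frac{t{\left(647 \right)}}{-3368712} + \frac{2555880}{-2481475 - 433531} = - \frac{528}{-3368712} + \frac{2555880}{-2481475 - 433531} = \left(-528\right) \left(- \frac{1}{3368712}\right) + \frac{2555880}{-2915006} = \frac{22}{140363} + 2555880 \left(- \frac{1}{2915006}\right) = \frac{22}{140363} - \frac{1277940}{1457503} = - \frac{179343427154}{204579493589}$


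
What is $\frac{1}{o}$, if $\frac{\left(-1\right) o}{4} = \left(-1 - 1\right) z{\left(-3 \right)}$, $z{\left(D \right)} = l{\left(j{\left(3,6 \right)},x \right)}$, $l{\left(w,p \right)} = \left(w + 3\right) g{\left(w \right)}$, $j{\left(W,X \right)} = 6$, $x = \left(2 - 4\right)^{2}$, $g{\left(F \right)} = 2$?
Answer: $\frac{1}{144} \approx 0.0069444$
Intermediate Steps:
$x = 4$ ($x = \left(-2\right)^{2} = 4$)
$l{\left(w,p \right)} = 6 + 2 w$ ($l{\left(w,p \right)} = \left(w + 3\right) 2 = \left(3 + w\right) 2 = 6 + 2 w$)
$z{\left(D \right)} = 18$ ($z{\left(D \right)} = 6 + 2 \cdot 6 = 6 + 12 = 18$)
$o = 144$ ($o = - 4 \left(-1 - 1\right) 18 = - 4 \left(\left(-2\right) 18\right) = \left(-4\right) \left(-36\right) = 144$)
$\frac{1}{o} = \frac{1}{144}$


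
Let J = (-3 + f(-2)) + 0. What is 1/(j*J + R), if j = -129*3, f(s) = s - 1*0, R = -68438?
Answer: -1/66503 ≈ -1.5037e-5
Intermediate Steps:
f(s) = s (f(s) = s + 0 = s)
j = -387
J = -5 (J = (-3 - 2) + 0 = -5 + 0 = -5)
1/(j*J + R) = 1/(-387*(-5) - 68438) = 1/(1935 - 68438) = 1/(-66503) = -1/66503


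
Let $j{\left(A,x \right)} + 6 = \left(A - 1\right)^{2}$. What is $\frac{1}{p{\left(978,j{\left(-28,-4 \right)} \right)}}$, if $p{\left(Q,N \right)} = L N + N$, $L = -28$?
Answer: $- \frac{1}{22545} \approx -4.4356 \cdot 10^{-5}$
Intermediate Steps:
$j{\left(A,x \right)} = -6 + \left(-1 + A\right)^{2}$ ($j{\left(A,x \right)} = -6 + \left(A - 1\right)^{2} = -6 + \left(-1 + A\right)^{2}$)
$p{\left(Q,N \right)} = - 27 N$ ($p{\left(Q,N \right)} = - 28 N + N = - 27 N$)
$\frac{1}{p{\left(978,j{\left(-28,-4 \right)} \right)}} = \frac{1}{\left(-27\right) \left(-6 + \left(-1 - 28\right)^{2}\right)} = \frac{1}{\left(-27\right) \left(-6 + \left(-29\right)^{2}\right)} = \frac{1}{\left(-27\right) \left(-6 + 841\right)} = \frac{1}{\left(-27\right) 835} = \frac{1}{-22545} = - \frac{1}{22545}$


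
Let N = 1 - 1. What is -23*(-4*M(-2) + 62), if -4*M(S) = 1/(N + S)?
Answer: -2829/2 ≈ -1414.5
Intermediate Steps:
N = 0
M(S) = -1/(4*S) (M(S) = -1/(4*(0 + S)) = -1/(4*S))
-23*(-4*M(-2) + 62) = -23*(-(-1)/(-2) + 62) = -23*(-(-1)*(-1)/2 + 62) = -23*(-4*⅛ + 62) = -23*(-½ + 62) = -23*123/2 = -2829/2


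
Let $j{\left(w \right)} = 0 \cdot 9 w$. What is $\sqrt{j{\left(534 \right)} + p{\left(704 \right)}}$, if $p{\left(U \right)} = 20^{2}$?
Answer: $20$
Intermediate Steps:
$p{\left(U \right)} = 400$
$j{\left(w \right)} = 0$ ($j{\left(w \right)} = 0 w = 0$)
$\sqrt{j{\left(534 \right)} + p{\left(704 \right)}} = \sqrt{0 + 400} = \sqrt{400} = 20$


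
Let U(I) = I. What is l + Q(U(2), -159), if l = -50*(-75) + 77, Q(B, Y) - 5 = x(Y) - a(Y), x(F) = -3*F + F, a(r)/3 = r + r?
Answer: 5104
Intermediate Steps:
a(r) = 6*r (a(r) = 3*(r + r) = 3*(2*r) = 6*r)
x(F) = -2*F
Q(B, Y) = 5 - 8*Y (Q(B, Y) = 5 + (-2*Y - 6*Y) = 5 - 8*Y)
l = 3827 (l = 3750 + 77 = 3827)
l + Q(U(2), -159) = 3827 + (5 - 8*(-159)) = 3827 + (5 + 1272) = 3827 + 1277 = 5104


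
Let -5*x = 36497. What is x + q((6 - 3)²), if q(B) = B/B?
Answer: -36492/5 ≈ -7298.4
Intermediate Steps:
x = -36497/5 (x = -⅕*36497 = -36497/5 ≈ -7299.4)
q(B) = 1
x + q((6 - 3)²) = -36497/5 + 1 = -36492/5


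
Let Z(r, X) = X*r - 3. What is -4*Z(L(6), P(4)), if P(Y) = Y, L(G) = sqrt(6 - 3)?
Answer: 12 - 16*sqrt(3) ≈ -15.713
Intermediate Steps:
L(G) = sqrt(3)
Z(r, X) = -3 + X*r
-4*Z(L(6), P(4)) = -4*(-3 + 4*sqrt(3)) = 12 - 16*sqrt(3)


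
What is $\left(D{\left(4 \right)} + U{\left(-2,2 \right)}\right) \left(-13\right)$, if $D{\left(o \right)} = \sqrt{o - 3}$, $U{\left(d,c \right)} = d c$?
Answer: $39$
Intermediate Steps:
$U{\left(d,c \right)} = c d$
$D{\left(o \right)} = \sqrt{-3 + o}$
$\left(D{\left(4 \right)} + U{\left(-2,2 \right)}\right) \left(-13\right) = \left(\sqrt{-3 + 4} + 2 \left(-2\right)\right) \left(-13\right) = \left(\sqrt{1} - 4\right) \left(-13\right) = \left(1 - 4\right) \left(-13\right) = \left(-3\right) \left(-13\right) = 39$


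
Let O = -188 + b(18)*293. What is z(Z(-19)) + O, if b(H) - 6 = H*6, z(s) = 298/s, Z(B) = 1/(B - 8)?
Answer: 25168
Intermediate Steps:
Z(B) = 1/(-8 + B)
b(H) = 6 + 6*H (b(H) = 6 + H*6 = 6 + 6*H)
O = 33214 (O = -188 + (6 + 6*18)*293 = -188 + (6 + 108)*293 = -188 + 114*293 = -188 + 33402 = 33214)
z(Z(-19)) + O = 298/(1/(-8 - 19)) + 33214 = 298/(1/(-27)) + 33214 = 298/(-1/27) + 33214 = 298*(-27) + 33214 = -8046 + 33214 = 25168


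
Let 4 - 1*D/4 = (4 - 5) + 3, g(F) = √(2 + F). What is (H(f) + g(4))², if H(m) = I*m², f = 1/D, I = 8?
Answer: 385/64 + √6/4 ≈ 6.6280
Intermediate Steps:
D = 8 (D = 16 - 4*((4 - 5) + 3) = 16 - 4*(-1 + 3) = 16 - 4*2 = 16 - 8 = 8)
f = ⅛ (f = 1/8 = ⅛ ≈ 0.12500)
H(m) = 8*m²
(H(f) + g(4))² = (8*(⅛)² + √(2 + 4))² = (8*(1/64) + √6)² = (⅛ + √6)²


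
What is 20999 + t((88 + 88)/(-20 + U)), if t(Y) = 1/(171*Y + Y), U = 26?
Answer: 317840867/15136 ≈ 20999.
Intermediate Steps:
t(Y) = 1/(172*Y)
20999 + t((88 + 88)/(-20 + U)) = 20999 + 1/(172*(((88 + 88)/(-20 + 26)))) = 20999 + 1/(172*((176/6))) = 20999 + 1/(172*((176*(1/6)))) = 20999 + 1/(172*(88/3)) = 20999 + (1/172)*(3/88) = 20999 + 3/15136 = 317840867/15136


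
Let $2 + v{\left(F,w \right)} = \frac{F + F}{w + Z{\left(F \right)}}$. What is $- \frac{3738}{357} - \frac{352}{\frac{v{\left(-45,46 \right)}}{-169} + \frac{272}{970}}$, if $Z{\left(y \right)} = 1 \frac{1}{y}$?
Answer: $- \frac{255992901042}{218981573} \approx -1169.0$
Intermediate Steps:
$Z{\left(y \right)} = \frac{1}{y}$
$v{\left(F,w \right)} = -2 + \frac{2 F}{w + \frac{1}{F}}$ ($v{\left(F,w \right)} = -2 + \frac{F + F}{w + \frac{1}{F}} = -2 + \frac{2 F}{w + \frac{1}{F}}$)
$- \frac{3738}{357} - \frac{352}{\frac{v{\left(-45,46 \right)}}{-169} + \frac{272}{970}} = - \frac{3738}{357} - \frac{352}{\frac{2 \frac{1}{1 - 2070} \left(-1 - - 45 \left(46 - -45\right)\right)}{-169} + \frac{272}{970}} = \left(-3738\right) \frac{1}{357} - \frac{352}{\frac{2 \left(-1 - - 45 \left(46 + 45\right)\right)}{1 - 2070} \left(- \frac{1}{169}\right) + 272 \cdot \frac{1}{970}} = - \frac{178}{17} - \frac{352}{\frac{2 \left(-1 - \left(-45\right) 91\right)}{-2069} \left(- \frac{1}{169}\right) + \frac{136}{485}} = - \frac{178}{17} - \frac{352}{2 \left(- \frac{1}{2069}\right) \left(-1 + 4095\right) \left(- \frac{1}{169}\right) + \frac{136}{485}} = - \frac{178}{17} - \frac{352}{2 \left(- \frac{1}{2069}\right) 4094 \left(- \frac{1}{169}\right) + \frac{136}{485}} = - \frac{178}{17} - \frac{352}{\left(- \frac{8188}{2069}\right) \left(- \frac{1}{169}\right) + \frac{136}{485}} = - \frac{178}{17} - \frac{352}{\frac{8188}{349661} + \frac{136}{485}} = - \frac{178}{17} - \frac{352}{\frac{51525076}{169585585}} = - \frac{178}{17} - \frac{14923531480}{12881269} = - \frac{255992901042}{218981573}$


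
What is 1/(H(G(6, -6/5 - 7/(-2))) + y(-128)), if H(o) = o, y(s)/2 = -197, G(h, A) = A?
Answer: -10/3917 ≈ -0.0025530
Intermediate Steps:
y(s) = -394 (y(s) = 2*(-197) = -394)
1/(H(G(6, -6/5 - 7/(-2))) + y(-128)) = 1/((-6/5 - 7/(-2)) - 394) = 1/((-6*1/5 - 7*(-1/2)) - 394) = 1/((-6/5 + 7/2) - 394) = 1/(23/10 - 394) = 1/(-3917/10) = -10/3917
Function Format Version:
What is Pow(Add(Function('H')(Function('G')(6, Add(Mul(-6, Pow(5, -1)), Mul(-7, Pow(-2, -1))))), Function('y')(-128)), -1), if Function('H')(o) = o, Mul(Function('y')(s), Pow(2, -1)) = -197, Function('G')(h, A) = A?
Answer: Rational(-10, 3917) ≈ -0.0025530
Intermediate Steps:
Function('y')(s) = -394 (Function('y')(s) = Mul(2, -197) = -394)
Pow(Add(Function('H')(Function('G')(6, Add(Mul(-6, Pow(5, -1)), Mul(-7, Pow(-2, -1))))), Function('y')(-128)), -1) = Pow(Add(Add(Mul(-6, Pow(5, -1)), Mul(-7, Pow(-2, -1))), -394), -1) = Pow(Add(Add(Mul(-6, Rational(1, 5)), Mul(-7, Rational(-1, 2))), -394), -1) = Pow(Add(Add(Rational(-6, 5), Rational(7, 2)), -394), -1) = Pow(Add(Rational(23, 10), -394), -1) = Pow(Rational(-3917, 10), -1) = Rational(-10, 3917)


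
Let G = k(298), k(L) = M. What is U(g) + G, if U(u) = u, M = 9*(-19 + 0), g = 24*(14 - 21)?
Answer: -339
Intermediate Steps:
g = -168 (g = 24*(-7) = -168)
M = -171 (M = 9*(-19) = -171)
k(L) = -171
G = -171
U(g) + G = -168 - 171 = -339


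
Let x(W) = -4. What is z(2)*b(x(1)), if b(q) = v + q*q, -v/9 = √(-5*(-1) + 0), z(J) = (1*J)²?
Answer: 64 - 36*√5 ≈ -16.498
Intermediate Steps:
z(J) = J²
v = -9*√5 (v = -9*√(-5*(-1) + 0) = -9*√(5 + 0) = -9*√5 ≈ -20.125)
b(q) = q² - 9*√5 (b(q) = -9*√5 + q*q = -9*√5 + q² = q² - 9*√5)
z(2)*b(x(1)) = 2²*((-4)² - 9*√5) = 4*(16 - 9*√5) = 64 - 36*√5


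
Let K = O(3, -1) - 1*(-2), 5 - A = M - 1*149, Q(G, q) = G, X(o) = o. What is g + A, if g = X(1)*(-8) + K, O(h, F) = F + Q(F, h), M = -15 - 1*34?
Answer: 195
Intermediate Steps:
M = -49 (M = -15 - 34 = -49)
O(h, F) = 2*F (O(h, F) = F + F = 2*F)
A = 203 (A = 5 - (-49 - 1*149) = 5 - (-49 - 149) = 5 - 1*(-198) = 5 + 198 = 203)
K = 0 (K = 2*(-1) - 1*(-2) = -2 + 2 = 0)
g = -8 (g = 1*(-8) + 0 = -8 + 0 = -8)
g + A = -8 + 203 = 195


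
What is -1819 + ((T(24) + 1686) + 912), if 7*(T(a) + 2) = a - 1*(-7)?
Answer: 5470/7 ≈ 781.43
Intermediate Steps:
T(a) = -1 + a/7 (T(a) = -2 + (a - 1*(-7))/7 = -2 + (a + 7)/7 = -2 + (7 + a)/7 = -2 + (1 + a/7) = -1 + a/7)
-1819 + ((T(24) + 1686) + 912) = -1819 + (((-1 + (⅐)*24) + 1686) + 912) = -1819 + (((-1 + 24/7) + 1686) + 912) = -1819 + ((17/7 + 1686) + 912) = -1819 + (11819/7 + 912) = -1819 + 18203/7 = 5470/7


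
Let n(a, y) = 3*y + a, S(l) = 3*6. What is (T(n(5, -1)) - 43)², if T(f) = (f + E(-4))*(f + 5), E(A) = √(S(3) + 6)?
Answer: 2017 - 812*√6 ≈ 28.014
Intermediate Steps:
S(l) = 18
n(a, y) = a + 3*y
E(A) = 2*√6 (E(A) = √(18 + 6) = √24 = 2*√6)
T(f) = (5 + f)*(f + 2*√6) (T(f) = (f + 2*√6)*(f + 5) = (f + 2*√6)*(5 + f) = (5 + f)*(f + 2*√6))
(T(n(5, -1)) - 43)² = (((5 + 3*(-1))² + 5*(5 + 3*(-1)) + 10*√6 + 2*(5 + 3*(-1))*√6) - 43)² = (((5 - 3)² + 5*(5 - 3) + 10*√6 + 2*(5 - 3)*√6) - 43)² = ((2² + 5*2 + 10*√6 + 2*2*√6) - 43)² = ((4 + 10 + 10*√6 + 4*√6) - 43)² = ((14 + 14*√6) - 43)² = (-29 + 14*√6)²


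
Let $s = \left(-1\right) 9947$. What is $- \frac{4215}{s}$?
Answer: $\frac{4215}{9947} \approx 0.42375$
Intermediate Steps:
$s = -9947$
$- \frac{4215}{s} = - \frac{4215}{-9947} = \left(-4215\right) \left(- \frac{1}{9947}\right) = \frac{4215}{9947}$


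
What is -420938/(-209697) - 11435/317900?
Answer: 26283661001/13332535260 ≈ 1.9714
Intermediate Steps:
-420938/(-209697) - 11435/317900 = -420938*(-1/209697) - 11435*1/317900 = 420938/209697 - 2287/63580 = 26283661001/13332535260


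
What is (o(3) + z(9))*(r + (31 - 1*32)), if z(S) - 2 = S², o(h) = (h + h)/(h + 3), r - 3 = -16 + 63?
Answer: 4116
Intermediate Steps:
r = 50 (r = 3 + (-16 + 63) = 3 + 47 = 50)
o(h) = 2*h/(3 + h) (o(h) = (2*h)/(3 + h) = 2*h/(3 + h))
z(S) = 2 + S²
(o(3) + z(9))*(r + (31 - 1*32)) = (2*3/(3 + 3) + (2 + 9²))*(50 + (31 - 1*32)) = (2*3/6 + (2 + 81))*(50 + (31 - 32)) = (2*3*(⅙) + 83)*(50 - 1) = (1 + 83)*49 = 84*49 = 4116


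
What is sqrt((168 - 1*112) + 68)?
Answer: 2*sqrt(31) ≈ 11.136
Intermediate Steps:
sqrt((168 - 1*112) + 68) = sqrt((168 - 112) + 68) = sqrt(56 + 68) = sqrt(124) = 2*sqrt(31)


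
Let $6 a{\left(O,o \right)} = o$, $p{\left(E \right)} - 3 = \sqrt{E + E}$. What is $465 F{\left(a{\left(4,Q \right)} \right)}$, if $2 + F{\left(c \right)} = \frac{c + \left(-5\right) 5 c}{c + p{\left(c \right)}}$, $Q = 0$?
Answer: $-930$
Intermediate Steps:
$p{\left(E \right)} = 3 + \sqrt{2} \sqrt{E}$ ($p{\left(E \right)} = 3 + \sqrt{E + E} = 3 + \sqrt{2 E} = 3 + \sqrt{2} \sqrt{E}$)
$a{\left(O,o \right)} = \frac{o}{6}$
$F{\left(c \right)} = -2 - \frac{24 c}{3 + c + \sqrt{2} \sqrt{c}}$ ($F{\left(c \right)} = -2 + \frac{c + \left(-5\right) 5 c}{c + \left(3 + \sqrt{2} \sqrt{c}\right)} = -2 + \frac{c - 25 c}{3 + c + \sqrt{2} \sqrt{c}} = -2 + \frac{\left(-24\right) c}{3 + c + \sqrt{2} \sqrt{c}} = -2 - \frac{24 c}{3 + c + \sqrt{2} \sqrt{c}}$)
$465 F{\left(a{\left(4,Q \right)} \right)} = 465 \frac{2 \left(-3 - 13 \cdot \frac{1}{6} \cdot 0 - \sqrt{2} \sqrt{\frac{1}{6} \cdot 0}\right)}{3 + \frac{1}{6} \cdot 0 + \sqrt{2} \sqrt{\frac{1}{6} \cdot 0}} = 465 \frac{2 \left(-3 - 0 - \sqrt{2} \sqrt{0}\right)}{3 + 0 + \sqrt{2} \sqrt{0}} = 465 \frac{2 \left(-3 + 0 - \sqrt{2} \cdot 0\right)}{3 + 0 + \sqrt{2} \cdot 0} = 465 \frac{2 \left(-3 + 0 + 0\right)}{3 + 0 + 0} = 465 \cdot 2 \cdot \frac{1}{3} \left(-3\right) = 465 \left(-2\right) = -930$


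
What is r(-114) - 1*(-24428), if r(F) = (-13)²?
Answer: 24597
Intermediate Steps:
r(F) = 169
r(-114) - 1*(-24428) = 169 - 1*(-24428) = 169 + 24428 = 24597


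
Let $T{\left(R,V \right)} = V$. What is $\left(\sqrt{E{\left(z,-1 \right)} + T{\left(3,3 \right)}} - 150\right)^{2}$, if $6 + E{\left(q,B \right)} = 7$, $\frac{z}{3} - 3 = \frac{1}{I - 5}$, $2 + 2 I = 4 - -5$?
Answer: $21904$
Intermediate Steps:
$I = \frac{7}{2}$ ($I = -1 + \frac{4 - -5}{2} = -1 + \frac{4 + 5}{2} = -1 + \frac{1}{2} \cdot 9 = -1 + \frac{9}{2} = \frac{7}{2} \approx 3.5$)
$z = 7$ ($z = 9 + \frac{3}{\frac{7}{2} - 5} = 9 + \frac{3}{- \frac{3}{2}} = 9 + 3 \left(- \frac{2}{3}\right) = 9 - 2 = 7$)
$E{\left(q,B \right)} = 1$ ($E{\left(q,B \right)} = -6 + 7 = 1$)
$\left(\sqrt{E{\left(z,-1 \right)} + T{\left(3,3 \right)}} - 150\right)^{2} = \left(\sqrt{1 + 3} - 150\right)^{2} = \left(\sqrt{4} - 150\right)^{2} = \left(2 - 150\right)^{2} = \left(-148\right)^{2} = 21904$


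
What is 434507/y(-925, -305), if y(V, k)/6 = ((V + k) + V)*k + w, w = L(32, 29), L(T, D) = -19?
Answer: 14983/135984 ≈ 0.11018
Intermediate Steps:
w = -19
y(V, k) = -114 + 6*k*(k + 2*V) (y(V, k) = 6*(((V + k) + V)*k - 19) = 6*((k + 2*V)*k - 19) = 6*(k*(k + 2*V) - 19) = 6*(-19 + k*(k + 2*V)) = -114 + 6*k*(k + 2*V))
434507/y(-925, -305) = 434507/(-114 + 6*(-305)**2 + 12*(-925)*(-305)) = 434507/(-114 + 6*93025 + 3385500) = 434507/(-114 + 558150 + 3385500) = 434507/3943536 = 434507*(1/3943536) = 14983/135984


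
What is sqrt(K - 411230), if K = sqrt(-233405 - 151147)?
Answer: sqrt(-411230 + 42*I*sqrt(218)) ≈ 0.484 + 641.27*I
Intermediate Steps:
K = 42*I*sqrt(218) (K = sqrt(-384552) = 42*I*sqrt(218) ≈ 620.12*I)
sqrt(K - 411230) = sqrt(42*I*sqrt(218) - 411230) = sqrt(-411230 + 42*I*sqrt(218))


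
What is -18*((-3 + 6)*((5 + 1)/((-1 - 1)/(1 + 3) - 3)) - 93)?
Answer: 12366/7 ≈ 1766.6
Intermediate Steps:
-18*((-3 + 6)*((5 + 1)/((-1 - 1)/(1 + 3) - 3)) - 93) = -18*(3*(6/(-2/4 - 3)) - 93) = -18*(3*(6/(-2*¼ - 3)) - 93) = -18*(3*(6/(-½ - 3)) - 93) = -18*(3*(6/(-7/2)) - 93) = -18*(3*(6*(-2/7)) - 93) = -18*(3*(-12/7) - 93) = -18*(-36/7 - 93) = -18*(-687/7) = 12366/7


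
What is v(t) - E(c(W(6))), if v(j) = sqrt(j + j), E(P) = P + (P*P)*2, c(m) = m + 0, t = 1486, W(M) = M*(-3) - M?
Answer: -1128 + 2*sqrt(743) ≈ -1073.5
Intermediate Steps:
W(M) = -4*M (W(M) = -3*M - M = -4*M)
c(m) = m
E(P) = P + 2*P**2 (E(P) = P + P**2*2 = P + 2*P**2)
v(j) = sqrt(2)*sqrt(j) (v(j) = sqrt(2*j) = sqrt(2)*sqrt(j))
v(t) - E(c(W(6))) = sqrt(2)*sqrt(1486) - (-4*6)*(1 + 2*(-4*6)) = 2*sqrt(743) - (-24)*(1 + 2*(-24)) = 2*sqrt(743) - (-24)*(1 - 48) = 2*sqrt(743) - (-24)*(-47) = 2*sqrt(743) - 1*1128 = 2*sqrt(743) - 1128 = -1128 + 2*sqrt(743)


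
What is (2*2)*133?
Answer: 532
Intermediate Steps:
(2*2)*133 = 4*133 = 532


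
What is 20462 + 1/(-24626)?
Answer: 503897211/24626 ≈ 20462.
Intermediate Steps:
20462 + 1/(-24626) = 20462 - 1/24626 = 503897211/24626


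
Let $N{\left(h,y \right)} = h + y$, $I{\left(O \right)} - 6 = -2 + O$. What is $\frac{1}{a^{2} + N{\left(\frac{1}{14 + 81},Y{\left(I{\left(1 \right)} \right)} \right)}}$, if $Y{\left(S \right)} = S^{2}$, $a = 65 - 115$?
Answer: $\frac{95}{239876} \approx 0.00039604$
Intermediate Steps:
$a = -50$ ($a = 65 - 115 = -50$)
$I{\left(O \right)} = 4 + O$ ($I{\left(O \right)} = 6 + \left(-2 + O\right) = 4 + O$)
$\frac{1}{a^{2} + N{\left(\frac{1}{14 + 81},Y{\left(I{\left(1 \right)} \right)} \right)}} = \frac{1}{\left(-50\right)^{2} + \left(\frac{1}{14 + 81} + \left(4 + 1\right)^{2}\right)} = \frac{1}{2500 + \left(\frac{1}{95} + 5^{2}\right)} = \frac{1}{2500 + \left(\frac{1}{95} + 25\right)} = \frac{1}{2500 + \frac{2376}{95}} = \frac{1}{\frac{239876}{95}} = \frac{95}{239876}$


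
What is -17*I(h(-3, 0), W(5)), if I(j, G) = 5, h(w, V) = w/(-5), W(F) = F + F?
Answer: -85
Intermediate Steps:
W(F) = 2*F
h(w, V) = -w/5 (h(w, V) = w*(-1/5) = -w/5)
-17*I(h(-3, 0), W(5)) = -17*5 = -85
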